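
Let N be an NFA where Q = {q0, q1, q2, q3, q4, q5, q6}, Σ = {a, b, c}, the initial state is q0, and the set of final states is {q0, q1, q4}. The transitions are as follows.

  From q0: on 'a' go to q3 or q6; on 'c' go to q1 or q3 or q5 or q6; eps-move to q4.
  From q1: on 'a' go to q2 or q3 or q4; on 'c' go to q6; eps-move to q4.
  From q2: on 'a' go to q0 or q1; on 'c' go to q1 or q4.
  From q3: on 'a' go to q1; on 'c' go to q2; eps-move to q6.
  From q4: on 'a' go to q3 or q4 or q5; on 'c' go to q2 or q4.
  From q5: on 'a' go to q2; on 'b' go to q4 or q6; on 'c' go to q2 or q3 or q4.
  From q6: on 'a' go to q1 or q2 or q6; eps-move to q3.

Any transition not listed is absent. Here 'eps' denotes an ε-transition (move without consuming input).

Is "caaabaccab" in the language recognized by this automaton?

Yes

Start: ε-closure({q0}) = {q0, q4}.
Read 'c': {q0, q4} → {q1, q2, q3, q4, q5, q6}.
Read 'a': {q1, q2, q3, q4, q5, q6} → {q0, q1, q2, q3, q4, q5, q6}.
Read 'a': {q0, q1, q2, q3, q4, q5, q6} → {q0, q1, q2, q3, q4, q5, q6}.
Read 'a': {q0, q1, q2, q3, q4, q5, q6} → {q0, q1, q2, q3, q4, q5, q6}.
Read 'b': {q0, q1, q2, q3, q4, q5, q6} → {q3, q4, q6}.
Read 'a': {q3, q4, q6} → {q1, q2, q3, q4, q5, q6}.
Read 'c': {q1, q2, q3, q4, q5, q6} → {q1, q2, q3, q4, q6}.
Read 'c': {q1, q2, q3, q4, q6} → {q1, q2, q3, q4, q6}.
Read 'a': {q1, q2, q3, q4, q6} → {q0, q1, q2, q3, q4, q5, q6}.
Read 'b': {q0, q1, q2, q3, q4, q5, q6} → {q3, q4, q6}.
The final set {q3, q4, q6} contains the accepting state q4.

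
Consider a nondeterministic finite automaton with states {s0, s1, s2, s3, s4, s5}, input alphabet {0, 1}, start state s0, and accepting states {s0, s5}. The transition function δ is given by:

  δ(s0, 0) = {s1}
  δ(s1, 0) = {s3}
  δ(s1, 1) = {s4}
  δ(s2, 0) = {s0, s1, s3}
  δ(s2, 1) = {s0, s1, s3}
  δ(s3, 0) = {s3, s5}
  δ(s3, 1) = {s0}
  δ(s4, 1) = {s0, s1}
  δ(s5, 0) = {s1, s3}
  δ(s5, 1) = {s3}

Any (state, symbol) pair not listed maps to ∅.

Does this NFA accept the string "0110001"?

Start in {s0}.
Read '0': {s0} → {s1}.
Read '1': {s1} → {s4}.
Read '1': {s4} → {s0, s1}.
Read '0': {s0, s1} → {s1, s3}.
Read '0': {s1, s3} → {s3, s5}.
Read '0': {s3, s5} → {s1, s3, s5}.
Read '1': {s1, s3, s5} → {s0, s3, s4}.
The final set {s0, s3, s4} contains the accepting state s0.

Yes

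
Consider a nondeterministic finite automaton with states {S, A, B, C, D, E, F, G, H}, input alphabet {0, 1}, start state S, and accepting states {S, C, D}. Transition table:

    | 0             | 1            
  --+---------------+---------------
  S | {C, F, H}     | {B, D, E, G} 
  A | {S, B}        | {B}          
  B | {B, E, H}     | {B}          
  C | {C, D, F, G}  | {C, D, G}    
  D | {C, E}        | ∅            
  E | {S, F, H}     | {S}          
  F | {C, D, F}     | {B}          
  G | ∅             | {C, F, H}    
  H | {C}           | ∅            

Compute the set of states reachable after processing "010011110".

{S, B, C, D, E, F, G, H}

Start in {S}.
Read '0': S→{C, F, H}; now {C, F, H}.
Read '1': C→{C, D, G}, F→{B}, H→∅; now {B, C, D, G}.
Read '0': B→{B, E, H}, C→{C, D, F, G}, D→{C, E}, G→∅; now {B, C, D, E, F, G, H}.
Read '0': B→{B, E, H}, C→{C, D, F, G}, D→{C, E}, E→{S, F, H}, F→{C, D, F}, G→∅, H→{C}; now {S, B, C, D, E, F, G, H}.
Read '1': S→{B, D, E, G}, B→{B}, C→{C, D, G}, D→∅, E→{S}, F→{B}, G→{C, F, H}, H→∅; now {S, B, C, D, E, F, G, H}.
Read '1': S→{B, D, E, G}, B→{B}, C→{C, D, G}, D→∅, E→{S}, F→{B}, G→{C, F, H}, H→∅; now {S, B, C, D, E, F, G, H}.
Read '1': S→{B, D, E, G}, B→{B}, C→{C, D, G}, D→∅, E→{S}, F→{B}, G→{C, F, H}, H→∅; now {S, B, C, D, E, F, G, H}.
Read '1': S→{B, D, E, G}, B→{B}, C→{C, D, G}, D→∅, E→{S}, F→{B}, G→{C, F, H}, H→∅; now {S, B, C, D, E, F, G, H}.
Read '0': S→{C, F, H}, B→{B, E, H}, C→{C, D, F, G}, D→{C, E}, E→{S, F, H}, F→{C, D, F}, G→∅, H→{C}; now {S, B, C, D, E, F, G, H}.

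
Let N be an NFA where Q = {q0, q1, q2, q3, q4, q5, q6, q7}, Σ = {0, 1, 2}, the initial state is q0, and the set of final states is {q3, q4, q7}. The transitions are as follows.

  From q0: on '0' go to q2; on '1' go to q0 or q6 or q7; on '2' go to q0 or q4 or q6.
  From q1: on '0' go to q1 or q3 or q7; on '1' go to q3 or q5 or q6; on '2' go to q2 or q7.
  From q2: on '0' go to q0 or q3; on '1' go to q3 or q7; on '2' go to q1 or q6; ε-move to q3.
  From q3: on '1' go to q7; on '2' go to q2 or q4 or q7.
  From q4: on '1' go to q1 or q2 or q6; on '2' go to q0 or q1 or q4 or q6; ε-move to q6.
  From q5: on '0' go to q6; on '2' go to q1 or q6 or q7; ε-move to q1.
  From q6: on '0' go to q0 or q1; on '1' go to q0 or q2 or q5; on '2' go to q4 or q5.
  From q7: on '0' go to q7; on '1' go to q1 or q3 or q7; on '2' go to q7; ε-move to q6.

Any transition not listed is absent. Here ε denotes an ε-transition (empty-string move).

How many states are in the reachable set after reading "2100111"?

7

Start in {q0}.
Read '2': {q0} → {q0, q4, q6}.
Read '1': {q0, q4, q6} → {q0, q1, q2, q3, q5, q6, q7}.
Read '0': {q0, q1, q2, q3, q5, q6, q7} → {q0, q1, q2, q3, q6, q7}.
Read '0': {q0, q1, q2, q3, q6, q7} → {q0, q1, q2, q3, q6, q7}.
Read '1': {q0, q1, q2, q3, q6, q7} → {q0, q1, q2, q3, q5, q6, q7}.
Read '1': {q0, q1, q2, q3, q5, q6, q7} → {q0, q1, q2, q3, q5, q6, q7}.
Read '1': {q0, q1, q2, q3, q5, q6, q7} → {q0, q1, q2, q3, q5, q6, q7}.
That set has 7 states.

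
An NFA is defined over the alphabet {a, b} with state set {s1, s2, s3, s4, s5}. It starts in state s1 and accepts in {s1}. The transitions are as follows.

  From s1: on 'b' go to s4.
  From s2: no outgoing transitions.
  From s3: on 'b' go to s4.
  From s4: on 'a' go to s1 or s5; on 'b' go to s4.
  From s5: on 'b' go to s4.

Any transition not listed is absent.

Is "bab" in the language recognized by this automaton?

No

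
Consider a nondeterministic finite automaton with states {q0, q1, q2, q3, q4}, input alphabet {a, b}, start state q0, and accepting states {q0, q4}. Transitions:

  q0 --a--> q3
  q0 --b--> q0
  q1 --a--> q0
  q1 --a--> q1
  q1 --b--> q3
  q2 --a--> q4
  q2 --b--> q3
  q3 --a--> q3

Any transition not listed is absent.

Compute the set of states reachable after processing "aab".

Start in {q0}.
Read 'a': q0→{q3}; now {q3}.
Read 'a': q3→{q3}; now {q3}.
Read 'b': q3→∅; now ∅.

∅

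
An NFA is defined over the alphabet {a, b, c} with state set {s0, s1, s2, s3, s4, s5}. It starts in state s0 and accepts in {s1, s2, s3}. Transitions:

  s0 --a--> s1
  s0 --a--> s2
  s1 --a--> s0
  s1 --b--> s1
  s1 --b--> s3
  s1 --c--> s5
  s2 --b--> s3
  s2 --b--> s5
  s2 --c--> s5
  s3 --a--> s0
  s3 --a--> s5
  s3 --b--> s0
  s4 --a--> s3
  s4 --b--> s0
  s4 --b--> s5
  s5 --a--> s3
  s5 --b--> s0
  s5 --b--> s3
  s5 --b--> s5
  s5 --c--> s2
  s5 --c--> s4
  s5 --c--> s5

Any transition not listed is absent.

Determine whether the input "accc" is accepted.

Start in {s0}.
Read 'a': s0→{s1, s2}; now {s1, s2}.
Read 'c': s1→{s5}, s2→{s5}; now {s5}.
Read 'c': s5→{s2, s4, s5}; now {s2, s4, s5}.
Read 'c': s2→{s5}, s4→∅, s5→{s2, s4, s5}; now {s2, s4, s5}.
The final set {s2, s4, s5} contains the accepting state s2.

Yes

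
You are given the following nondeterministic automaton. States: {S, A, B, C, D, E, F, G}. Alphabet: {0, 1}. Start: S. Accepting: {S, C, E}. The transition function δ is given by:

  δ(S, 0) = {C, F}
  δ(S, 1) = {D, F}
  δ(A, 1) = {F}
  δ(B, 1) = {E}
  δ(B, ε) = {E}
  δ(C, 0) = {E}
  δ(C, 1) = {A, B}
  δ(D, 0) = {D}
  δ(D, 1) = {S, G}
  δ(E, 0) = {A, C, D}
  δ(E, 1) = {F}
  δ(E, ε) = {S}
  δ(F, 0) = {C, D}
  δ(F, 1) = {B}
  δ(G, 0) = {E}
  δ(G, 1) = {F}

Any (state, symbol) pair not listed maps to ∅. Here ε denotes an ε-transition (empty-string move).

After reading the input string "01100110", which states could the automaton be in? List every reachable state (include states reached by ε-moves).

{S, A, C, D, E, F}

Start in {S}.
Read '0': S→{C, F}; now {C, F}.
Read '1': C→{A, B}, F→{B}; union {A, B}; ε-closure = {S, A, B, E}.
Read '1': S→{D, F}, A→{F}, B→{E}, E→{F}; union {D, E, F}; ε-closure = {S, D, E, F}.
Read '0': S→{C, F}, D→{D}, E→{A, C, D}, F→{C, D}; now {A, C, D, F}.
Read '0': A→∅, C→{E}, D→{D}, F→{C, D}; union {C, D, E}; ε-closure = {S, C, D, E}.
Read '1': S→{D, F}, C→{A, B}, D→{S, G}, E→{F}; union {S, A, B, D, F, G}; ε-closure = {S, A, B, D, E, F, G}.
Read '1': S→{D, F}, A→{F}, B→{E}, D→{S, G}, E→{F}, F→{B}, G→{F}; now {S, B, D, E, F, G}.
Read '0': S→{C, F}, B→∅, D→{D}, E→{A, C, D}, F→{C, D}, G→{E}; union {A, C, D, E, F}; ε-closure = {S, A, C, D, E, F}.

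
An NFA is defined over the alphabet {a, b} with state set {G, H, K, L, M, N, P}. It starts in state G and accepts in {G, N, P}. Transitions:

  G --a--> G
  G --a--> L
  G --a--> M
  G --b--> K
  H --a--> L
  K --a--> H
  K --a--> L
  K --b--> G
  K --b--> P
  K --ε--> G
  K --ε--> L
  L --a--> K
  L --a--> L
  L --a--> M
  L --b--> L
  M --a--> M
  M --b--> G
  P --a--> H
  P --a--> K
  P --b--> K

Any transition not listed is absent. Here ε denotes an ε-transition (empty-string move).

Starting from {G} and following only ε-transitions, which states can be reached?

{G}

Begin with {G}.
No ε-moves leave this set, so the closure equals the set itself.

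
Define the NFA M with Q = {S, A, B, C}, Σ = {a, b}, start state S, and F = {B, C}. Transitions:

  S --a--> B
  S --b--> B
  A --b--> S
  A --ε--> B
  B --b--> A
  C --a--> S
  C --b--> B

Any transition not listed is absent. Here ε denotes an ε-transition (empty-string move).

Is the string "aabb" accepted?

No

Start in {S}.
Read 'a': S→{B}; now {B}.
Read 'a': B→∅; now ∅.
The set is empty and remains empty for the remaining 2 symbols.
The final set ∅ contains no accepting state.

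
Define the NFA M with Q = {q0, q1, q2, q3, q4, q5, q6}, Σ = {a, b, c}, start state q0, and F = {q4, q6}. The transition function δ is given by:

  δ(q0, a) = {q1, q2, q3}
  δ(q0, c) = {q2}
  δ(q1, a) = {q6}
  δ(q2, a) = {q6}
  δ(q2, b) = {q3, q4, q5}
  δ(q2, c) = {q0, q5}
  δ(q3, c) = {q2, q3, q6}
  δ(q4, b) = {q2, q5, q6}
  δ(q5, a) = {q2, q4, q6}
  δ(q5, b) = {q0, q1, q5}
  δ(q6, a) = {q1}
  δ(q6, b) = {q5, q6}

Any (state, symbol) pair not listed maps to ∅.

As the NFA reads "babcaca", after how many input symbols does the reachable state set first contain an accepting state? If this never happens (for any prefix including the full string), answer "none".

Start in {q0}.
Read 'b': {q0} → ∅.
The set is empty and remains empty for the remaining 6 symbols.
No reachable set along the way intersects F.

none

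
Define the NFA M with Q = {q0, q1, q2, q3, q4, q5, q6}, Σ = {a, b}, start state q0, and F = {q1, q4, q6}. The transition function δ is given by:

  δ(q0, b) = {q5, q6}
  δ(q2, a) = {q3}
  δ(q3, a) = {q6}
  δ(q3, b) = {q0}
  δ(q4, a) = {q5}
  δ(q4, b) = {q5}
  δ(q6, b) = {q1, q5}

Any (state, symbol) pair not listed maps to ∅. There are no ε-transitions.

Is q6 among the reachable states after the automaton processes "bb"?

No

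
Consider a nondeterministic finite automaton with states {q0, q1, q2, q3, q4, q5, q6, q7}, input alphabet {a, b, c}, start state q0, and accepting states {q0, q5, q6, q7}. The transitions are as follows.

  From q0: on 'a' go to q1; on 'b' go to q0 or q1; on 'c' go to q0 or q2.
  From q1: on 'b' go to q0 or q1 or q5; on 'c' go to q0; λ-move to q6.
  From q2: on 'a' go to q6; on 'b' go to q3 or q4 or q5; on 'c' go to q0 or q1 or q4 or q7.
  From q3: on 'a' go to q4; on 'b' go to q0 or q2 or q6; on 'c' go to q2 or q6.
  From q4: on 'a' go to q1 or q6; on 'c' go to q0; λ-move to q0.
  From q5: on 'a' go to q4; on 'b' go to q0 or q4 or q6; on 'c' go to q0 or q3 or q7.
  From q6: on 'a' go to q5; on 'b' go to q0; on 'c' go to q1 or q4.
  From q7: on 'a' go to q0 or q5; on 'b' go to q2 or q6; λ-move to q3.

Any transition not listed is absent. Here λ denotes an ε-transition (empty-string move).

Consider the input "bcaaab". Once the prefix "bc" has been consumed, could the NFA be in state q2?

Yes

Start in {q0}.
Read 'b': q0→{q0, q1}; union {q0, q1}; ε-closure = {q0, q1, q6}.
Read 'c': q0→{q0, q2}, q1→{q0}, q6→{q1, q4}; union {q0, q1, q2, q4}; ε-closure = {q0, q1, q2, q4, q6}.
State q2 is in {q0, q1, q2, q4, q6}.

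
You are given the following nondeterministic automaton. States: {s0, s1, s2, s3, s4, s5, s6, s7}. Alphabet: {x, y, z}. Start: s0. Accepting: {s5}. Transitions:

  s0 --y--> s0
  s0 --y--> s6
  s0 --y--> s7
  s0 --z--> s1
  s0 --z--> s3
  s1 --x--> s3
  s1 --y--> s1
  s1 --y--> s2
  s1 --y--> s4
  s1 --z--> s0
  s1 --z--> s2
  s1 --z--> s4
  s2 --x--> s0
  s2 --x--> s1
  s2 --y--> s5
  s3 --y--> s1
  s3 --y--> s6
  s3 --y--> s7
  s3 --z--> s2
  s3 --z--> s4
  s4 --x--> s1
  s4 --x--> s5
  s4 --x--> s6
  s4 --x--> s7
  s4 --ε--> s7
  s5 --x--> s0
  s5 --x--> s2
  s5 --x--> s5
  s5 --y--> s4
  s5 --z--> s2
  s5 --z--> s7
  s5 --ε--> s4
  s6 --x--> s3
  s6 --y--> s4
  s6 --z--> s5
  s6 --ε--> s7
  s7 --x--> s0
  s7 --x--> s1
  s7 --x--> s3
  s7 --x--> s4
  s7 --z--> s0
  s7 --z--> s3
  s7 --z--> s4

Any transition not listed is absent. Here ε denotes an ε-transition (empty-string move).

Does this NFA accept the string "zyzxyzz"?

Start in {s0}.
Read 'z': s0→{s1, s3}; now {s1, s3}.
Read 'y': s1→{s1, s2, s4}, s3→{s1, s6, s7}; now {s1, s2, s4, s6, s7}.
Read 'z': s1→{s0, s2, s4}, s2→∅, s4→∅, s6→{s5}, s7→{s0, s3, s4}; union {s0, s2, s3, s4, s5}; ε-closure = {s0, s2, s3, s4, s5, s7}.
Read 'x': s0→∅, s2→{s0, s1}, s3→∅, s4→{s1, s5, s6, s7}, s5→{s0, s2, s5}, s7→{s0, s1, s3, s4}; now {s0, s1, s2, s3, s4, s5, s6, s7}.
Read 'y': s0→{s0, s6, s7}, s1→{s1, s2, s4}, s2→{s5}, s3→{s1, s6, s7}, s4→∅, s5→{s4}, s6→{s4}, s7→∅; now {s0, s1, s2, s4, s5, s6, s7}.
Read 'z': s0→{s1, s3}, s1→{s0, s2, s4}, s2→∅, s4→∅, s5→{s2, s7}, s6→{s5}, s7→{s0, s3, s4}; now {s0, s1, s2, s3, s4, s5, s7}.
Read 'z': s0→{s1, s3}, s1→{s0, s2, s4}, s2→∅, s3→{s2, s4}, s4→∅, s5→{s2, s7}, s7→{s0, s3, s4}; now {s0, s1, s2, s3, s4, s7}.
The final set {s0, s1, s2, s3, s4, s7} contains no accepting state.

No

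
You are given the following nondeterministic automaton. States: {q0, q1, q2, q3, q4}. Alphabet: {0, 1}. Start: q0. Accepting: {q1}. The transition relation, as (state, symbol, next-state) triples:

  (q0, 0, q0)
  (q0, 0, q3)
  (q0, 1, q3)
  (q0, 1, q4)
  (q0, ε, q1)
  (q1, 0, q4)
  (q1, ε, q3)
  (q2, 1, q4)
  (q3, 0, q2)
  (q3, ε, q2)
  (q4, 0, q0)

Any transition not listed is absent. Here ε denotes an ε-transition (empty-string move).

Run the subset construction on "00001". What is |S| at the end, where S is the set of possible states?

3

Start: ε-closure({q0}) = {q0, q1, q2, q3}.
Read '0': q0→{q0, q3}, q1→{q4}, q2→∅, q3→{q2}; union {q0, q2, q3, q4}; ε-closure = {q0, q1, q2, q3, q4}.
Read '0': q0→{q0, q3}, q1→{q4}, q2→∅, q3→{q2}, q4→{q0}; union {q0, q2, q3, q4}; ε-closure = {q0, q1, q2, q3, q4}.
Read '0': q0→{q0, q3}, q1→{q4}, q2→∅, q3→{q2}, q4→{q0}; union {q0, q2, q3, q4}; ε-closure = {q0, q1, q2, q3, q4}.
Read '0': q0→{q0, q3}, q1→{q4}, q2→∅, q3→{q2}, q4→{q0}; union {q0, q2, q3, q4}; ε-closure = {q0, q1, q2, q3, q4}.
Read '1': q0→{q3, q4}, q1→∅, q2→{q4}, q3→∅, q4→∅; union {q3, q4}; ε-closure = {q2, q3, q4}.
That set has 3 states.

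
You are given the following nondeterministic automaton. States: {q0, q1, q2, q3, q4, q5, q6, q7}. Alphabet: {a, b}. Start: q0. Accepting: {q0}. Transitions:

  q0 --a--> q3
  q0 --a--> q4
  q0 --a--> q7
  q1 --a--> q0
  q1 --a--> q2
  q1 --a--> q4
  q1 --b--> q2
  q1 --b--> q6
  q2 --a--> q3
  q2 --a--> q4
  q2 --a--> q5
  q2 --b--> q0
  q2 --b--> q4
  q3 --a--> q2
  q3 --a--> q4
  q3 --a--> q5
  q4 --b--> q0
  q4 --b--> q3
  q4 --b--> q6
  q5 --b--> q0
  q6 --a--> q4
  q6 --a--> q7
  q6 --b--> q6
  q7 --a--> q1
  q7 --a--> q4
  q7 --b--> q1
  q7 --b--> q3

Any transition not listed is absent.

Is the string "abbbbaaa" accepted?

Start in {q0}.
Read 'a': q0→{q3, q4, q7}; now {q3, q4, q7}.
Read 'b': q3→∅, q4→{q0, q3, q6}, q7→{q1, q3}; now {q0, q1, q3, q6}.
Read 'b': q0→∅, q1→{q2, q6}, q3→∅, q6→{q6}; now {q2, q6}.
Read 'b': q2→{q0, q4}, q6→{q6}; now {q0, q4, q6}.
Read 'b': q0→∅, q4→{q0, q3, q6}, q6→{q6}; now {q0, q3, q6}.
Read 'a': q0→{q3, q4, q7}, q3→{q2, q4, q5}, q6→{q4, q7}; now {q2, q3, q4, q5, q7}.
Read 'a': q2→{q3, q4, q5}, q3→{q2, q4, q5}, q4→∅, q5→∅, q7→{q1, q4}; now {q1, q2, q3, q4, q5}.
Read 'a': q1→{q0, q2, q4}, q2→{q3, q4, q5}, q3→{q2, q4, q5}, q4→∅, q5→∅; now {q0, q2, q3, q4, q5}.
The final set {q0, q2, q3, q4, q5} contains the accepting state q0.

Yes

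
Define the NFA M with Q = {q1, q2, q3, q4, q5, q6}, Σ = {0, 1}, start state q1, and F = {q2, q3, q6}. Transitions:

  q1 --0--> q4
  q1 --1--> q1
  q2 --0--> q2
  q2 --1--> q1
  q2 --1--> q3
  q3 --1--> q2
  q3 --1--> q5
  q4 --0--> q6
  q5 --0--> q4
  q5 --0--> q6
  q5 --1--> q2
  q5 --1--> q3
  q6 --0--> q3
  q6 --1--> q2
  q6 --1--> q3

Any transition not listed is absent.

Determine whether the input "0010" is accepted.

Yes

Start in {q1}.
Read '0': {q1} → {q4}.
Read '0': {q4} → {q6}.
Read '1': {q6} → {q2, q3}.
Read '0': {q2, q3} → {q2}.
The final set {q2} contains the accepting state q2.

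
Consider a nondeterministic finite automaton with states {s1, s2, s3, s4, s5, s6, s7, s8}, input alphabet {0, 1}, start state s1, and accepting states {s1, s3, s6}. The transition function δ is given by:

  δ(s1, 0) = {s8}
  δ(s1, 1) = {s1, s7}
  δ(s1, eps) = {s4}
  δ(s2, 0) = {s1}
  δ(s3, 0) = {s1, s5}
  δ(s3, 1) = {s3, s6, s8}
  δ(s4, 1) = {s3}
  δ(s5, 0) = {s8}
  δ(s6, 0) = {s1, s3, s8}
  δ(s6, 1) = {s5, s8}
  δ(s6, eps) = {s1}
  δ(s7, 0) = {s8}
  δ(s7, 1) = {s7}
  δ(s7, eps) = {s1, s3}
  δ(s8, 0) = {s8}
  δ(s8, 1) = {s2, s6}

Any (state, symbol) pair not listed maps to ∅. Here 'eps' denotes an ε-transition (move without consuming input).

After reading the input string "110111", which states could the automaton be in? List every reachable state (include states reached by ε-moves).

Start: ε-closure({s1}) = {s1, s4}.
Read '1': s1→{s1, s7}, s4→{s3}; union {s1, s3, s7}; ε-closure = {s1, s3, s4, s7}.
Read '1': s1→{s1, s7}, s3→{s3, s6, s8}, s4→{s3}, s7→{s7}; union {s1, s3, s6, s7, s8}; ε-closure = {s1, s3, s4, s6, s7, s8}.
Read '0': s1→{s8}, s3→{s1, s5}, s4→∅, s6→{s1, s3, s8}, s7→{s8}, s8→{s8}; union {s1, s3, s5, s8}; ε-closure = {s1, s3, s4, s5, s8}.
Read '1': s1→{s1, s7}, s3→{s3, s6, s8}, s4→{s3}, s5→∅, s8→{s2, s6}; union {s1, s2, s3, s6, s7, s8}; ε-closure = {s1, s2, s3, s4, s6, s7, s8}.
Read '1': s1→{s1, s7}, s2→∅, s3→{s3, s6, s8}, s4→{s3}, s6→{s5, s8}, s7→{s7}, s8→{s2, s6}; union {s1, s2, s3, s5, s6, s7, s8}; ε-closure = {s1, s2, s3, s4, s5, s6, s7, s8}.
Read '1': s1→{s1, s7}, s2→∅, s3→{s3, s6, s8}, s4→{s3}, s5→∅, s6→{s5, s8}, s7→{s7}, s8→{s2, s6}; union {s1, s2, s3, s5, s6, s7, s8}; ε-closure = {s1, s2, s3, s4, s5, s6, s7, s8}.

{s1, s2, s3, s4, s5, s6, s7, s8}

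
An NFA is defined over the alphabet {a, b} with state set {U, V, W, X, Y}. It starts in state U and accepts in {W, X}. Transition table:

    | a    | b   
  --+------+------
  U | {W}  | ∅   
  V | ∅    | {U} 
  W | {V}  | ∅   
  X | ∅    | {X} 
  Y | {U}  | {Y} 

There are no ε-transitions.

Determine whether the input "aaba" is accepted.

Start in {U}.
Read 'a': {U} → {W}.
Read 'a': {W} → {V}.
Read 'b': {V} → {U}.
Read 'a': {U} → {W}.
The final set {W} contains the accepting state W.

Yes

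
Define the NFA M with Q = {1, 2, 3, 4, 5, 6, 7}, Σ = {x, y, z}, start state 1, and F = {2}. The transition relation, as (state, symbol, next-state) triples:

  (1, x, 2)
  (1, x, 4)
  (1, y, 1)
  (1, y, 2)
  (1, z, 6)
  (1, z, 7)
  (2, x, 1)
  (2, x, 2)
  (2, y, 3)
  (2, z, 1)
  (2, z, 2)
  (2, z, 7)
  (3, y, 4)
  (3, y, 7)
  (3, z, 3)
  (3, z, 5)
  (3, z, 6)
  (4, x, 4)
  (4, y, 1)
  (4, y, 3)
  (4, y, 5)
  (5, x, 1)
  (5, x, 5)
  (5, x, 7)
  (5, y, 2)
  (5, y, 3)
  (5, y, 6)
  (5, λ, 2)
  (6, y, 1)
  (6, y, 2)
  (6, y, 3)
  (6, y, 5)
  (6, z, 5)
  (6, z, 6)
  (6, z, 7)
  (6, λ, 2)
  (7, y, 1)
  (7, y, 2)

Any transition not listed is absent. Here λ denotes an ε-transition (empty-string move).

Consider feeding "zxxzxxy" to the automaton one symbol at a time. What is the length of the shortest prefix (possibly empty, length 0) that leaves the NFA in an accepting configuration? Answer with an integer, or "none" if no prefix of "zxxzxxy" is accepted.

1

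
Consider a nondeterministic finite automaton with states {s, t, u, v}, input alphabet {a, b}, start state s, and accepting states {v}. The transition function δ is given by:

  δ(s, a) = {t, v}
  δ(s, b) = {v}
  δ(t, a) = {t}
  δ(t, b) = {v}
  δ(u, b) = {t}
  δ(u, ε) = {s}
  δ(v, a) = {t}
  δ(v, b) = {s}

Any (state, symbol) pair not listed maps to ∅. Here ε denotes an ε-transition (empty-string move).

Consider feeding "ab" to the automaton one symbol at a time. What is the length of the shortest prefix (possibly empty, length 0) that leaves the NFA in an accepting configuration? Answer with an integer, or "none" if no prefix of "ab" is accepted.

1

Start in {s}.
Read 'a': s→{t, v}; now {t, v}.
None of the earlier sets intersect F, but {t, v} does.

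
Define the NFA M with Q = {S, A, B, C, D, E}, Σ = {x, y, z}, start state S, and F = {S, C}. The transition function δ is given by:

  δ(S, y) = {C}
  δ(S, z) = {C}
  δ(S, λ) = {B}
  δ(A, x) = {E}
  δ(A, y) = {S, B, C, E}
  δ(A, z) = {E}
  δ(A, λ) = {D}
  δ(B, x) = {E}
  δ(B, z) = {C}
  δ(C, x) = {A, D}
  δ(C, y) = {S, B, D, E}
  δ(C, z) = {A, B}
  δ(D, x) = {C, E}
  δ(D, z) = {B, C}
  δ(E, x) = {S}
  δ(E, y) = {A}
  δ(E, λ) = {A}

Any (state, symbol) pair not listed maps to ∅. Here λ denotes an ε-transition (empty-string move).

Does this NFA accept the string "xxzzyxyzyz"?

Start: ε-closure({S}) = {S, B}.
Read 'x': S→∅, B→{E}; union {E}; ε-closure = {A, D, E}.
Read 'x': A→{E}, D→{C, E}, E→{S}; union {S, C, E}; ε-closure = {S, A, B, C, D, E}.
Read 'z': S→{C}, A→{E}, B→{C}, C→{A, B}, D→{B, C}, E→∅; union {A, B, C, E}; ε-closure = {A, B, C, D, E}.
Read 'z': A→{E}, B→{C}, C→{A, B}, D→{B, C}, E→∅; union {A, B, C, E}; ε-closure = {A, B, C, D, E}.
Read 'y': A→{S, B, C, E}, B→∅, C→{S, B, D, E}, D→∅, E→{A}; now {S, A, B, C, D, E}.
Read 'x': S→∅, A→{E}, B→{E}, C→{A, D}, D→{C, E}, E→{S}; union {S, A, C, D, E}; ε-closure = {S, A, B, C, D, E}.
Read 'y': S→{C}, A→{S, B, C, E}, B→∅, C→{S, B, D, E}, D→∅, E→{A}; now {S, A, B, C, D, E}.
Read 'z': S→{C}, A→{E}, B→{C}, C→{A, B}, D→{B, C}, E→∅; union {A, B, C, E}; ε-closure = {A, B, C, D, E}.
Read 'y': A→{S, B, C, E}, B→∅, C→{S, B, D, E}, D→∅, E→{A}; now {S, A, B, C, D, E}.
Read 'z': S→{C}, A→{E}, B→{C}, C→{A, B}, D→{B, C}, E→∅; union {A, B, C, E}; ε-closure = {A, B, C, D, E}.
The final set {A, B, C, D, E} contains the accepting state C.

Yes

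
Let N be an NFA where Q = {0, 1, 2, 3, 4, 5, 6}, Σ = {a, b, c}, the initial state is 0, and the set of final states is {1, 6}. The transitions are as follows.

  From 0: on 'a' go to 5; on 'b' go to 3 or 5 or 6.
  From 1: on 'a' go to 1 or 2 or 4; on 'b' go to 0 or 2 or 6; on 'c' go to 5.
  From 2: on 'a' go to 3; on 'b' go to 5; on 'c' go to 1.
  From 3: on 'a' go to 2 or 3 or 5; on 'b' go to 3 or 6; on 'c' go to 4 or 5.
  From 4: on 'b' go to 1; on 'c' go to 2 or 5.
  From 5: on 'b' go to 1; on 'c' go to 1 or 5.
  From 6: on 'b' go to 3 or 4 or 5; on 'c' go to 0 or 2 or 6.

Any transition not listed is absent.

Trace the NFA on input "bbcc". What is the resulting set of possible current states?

Start in {0}.
Read 'b': 0→{3, 5, 6}; now {3, 5, 6}.
Read 'b': 3→{3, 6}, 5→{1}, 6→{3, 4, 5}; now {1, 3, 4, 5, 6}.
Read 'c': 1→{5}, 3→{4, 5}, 4→{2, 5}, 5→{1, 5}, 6→{0, 2, 6}; now {0, 1, 2, 4, 5, 6}.
Read 'c': 0→∅, 1→{5}, 2→{1}, 4→{2, 5}, 5→{1, 5}, 6→{0, 2, 6}; now {0, 1, 2, 5, 6}.

{0, 1, 2, 5, 6}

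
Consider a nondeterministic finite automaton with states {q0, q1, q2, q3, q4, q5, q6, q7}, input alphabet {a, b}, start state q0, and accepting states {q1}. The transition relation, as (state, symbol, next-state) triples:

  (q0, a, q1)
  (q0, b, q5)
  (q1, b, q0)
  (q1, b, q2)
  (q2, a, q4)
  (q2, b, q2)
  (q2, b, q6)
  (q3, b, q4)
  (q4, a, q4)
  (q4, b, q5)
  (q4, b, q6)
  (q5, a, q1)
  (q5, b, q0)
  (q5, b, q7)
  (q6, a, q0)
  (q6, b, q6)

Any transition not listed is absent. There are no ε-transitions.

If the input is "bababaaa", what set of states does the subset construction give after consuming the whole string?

Start in {q0}.
Read 'b': q0→{q5}; now {q5}.
Read 'a': q5→{q1}; now {q1}.
Read 'b': q1→{q0, q2}; now {q0, q2}.
Read 'a': q0→{q1}, q2→{q4}; now {q1, q4}.
Read 'b': q1→{q0, q2}, q4→{q5, q6}; now {q0, q2, q5, q6}.
Read 'a': q0→{q1}, q2→{q4}, q5→{q1}, q6→{q0}; now {q0, q1, q4}.
Read 'a': q0→{q1}, q1→∅, q4→{q4}; now {q1, q4}.
Read 'a': q1→∅, q4→{q4}; now {q4}.

{q4}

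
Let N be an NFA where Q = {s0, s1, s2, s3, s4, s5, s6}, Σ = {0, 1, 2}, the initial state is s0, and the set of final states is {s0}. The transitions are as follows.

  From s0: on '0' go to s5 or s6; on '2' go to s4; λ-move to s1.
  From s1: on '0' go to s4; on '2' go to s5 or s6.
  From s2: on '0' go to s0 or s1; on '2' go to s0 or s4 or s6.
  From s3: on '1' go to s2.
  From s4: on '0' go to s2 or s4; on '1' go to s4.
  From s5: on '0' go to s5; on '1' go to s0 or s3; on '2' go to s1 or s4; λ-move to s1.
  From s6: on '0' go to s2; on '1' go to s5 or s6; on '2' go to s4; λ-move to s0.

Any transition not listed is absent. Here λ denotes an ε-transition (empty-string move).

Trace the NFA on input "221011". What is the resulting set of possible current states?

Start: ε-closure({s0}) = {s0, s1}.
Read '2': {s0, s1} → {s0, s1, s4, s5, s6}.
Read '2': {s0, s1, s4, s5, s6} → {s0, s1, s4, s5, s6}.
Read '1': {s0, s1, s4, s5, s6} → {s0, s1, s3, s4, s5, s6}.
Read '0': {s0, s1, s3, s4, s5, s6} → {s0, s1, s2, s4, s5, s6}.
Read '1': {s0, s1, s2, s4, s5, s6} → {s0, s1, s3, s4, s5, s6}.
Read '1': {s0, s1, s3, s4, s5, s6} → {s0, s1, s2, s3, s4, s5, s6}.

{s0, s1, s2, s3, s4, s5, s6}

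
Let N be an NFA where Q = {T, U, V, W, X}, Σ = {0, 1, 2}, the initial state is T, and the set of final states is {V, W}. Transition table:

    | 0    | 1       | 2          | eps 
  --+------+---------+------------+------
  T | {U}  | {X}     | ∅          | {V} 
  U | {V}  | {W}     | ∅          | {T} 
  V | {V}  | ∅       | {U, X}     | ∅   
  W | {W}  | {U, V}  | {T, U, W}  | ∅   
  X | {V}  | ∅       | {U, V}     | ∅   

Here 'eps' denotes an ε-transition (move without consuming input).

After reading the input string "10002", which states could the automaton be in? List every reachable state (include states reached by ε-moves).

Start: ε-closure({T}) = {T, V}.
Read '1': T→{X}, V→∅; now {X}.
Read '0': X→{V}; now {V}.
Read '0': V→{V}; now {V}.
Read '0': V→{V}; now {V}.
Read '2': V→{U, X}; union {U, X}; ε-closure = {T, U, V, X}.

{T, U, V, X}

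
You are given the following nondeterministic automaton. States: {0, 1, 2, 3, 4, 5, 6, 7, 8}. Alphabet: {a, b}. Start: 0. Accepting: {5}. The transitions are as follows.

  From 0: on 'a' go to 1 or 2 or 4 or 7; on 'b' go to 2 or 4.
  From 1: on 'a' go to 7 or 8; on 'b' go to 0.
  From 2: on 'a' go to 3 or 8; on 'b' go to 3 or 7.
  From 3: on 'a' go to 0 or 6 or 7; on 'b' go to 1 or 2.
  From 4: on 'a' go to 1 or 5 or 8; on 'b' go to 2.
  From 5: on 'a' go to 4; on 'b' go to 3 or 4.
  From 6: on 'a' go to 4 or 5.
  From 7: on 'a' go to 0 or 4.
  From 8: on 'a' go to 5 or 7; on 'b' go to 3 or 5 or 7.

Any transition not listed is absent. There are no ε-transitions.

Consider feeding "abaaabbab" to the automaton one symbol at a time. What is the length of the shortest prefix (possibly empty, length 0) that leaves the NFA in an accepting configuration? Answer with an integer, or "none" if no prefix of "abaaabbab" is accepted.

4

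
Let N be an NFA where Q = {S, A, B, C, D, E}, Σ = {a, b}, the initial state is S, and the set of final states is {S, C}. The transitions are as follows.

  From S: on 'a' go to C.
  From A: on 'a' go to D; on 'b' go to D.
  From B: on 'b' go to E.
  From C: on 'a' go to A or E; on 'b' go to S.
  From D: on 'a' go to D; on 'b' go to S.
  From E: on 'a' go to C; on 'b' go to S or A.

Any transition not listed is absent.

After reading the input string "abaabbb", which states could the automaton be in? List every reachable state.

{S}

Start in {S}.
Read 'a': S→{C}; now {C}.
Read 'b': C→{S}; now {S}.
Read 'a': S→{C}; now {C}.
Read 'a': C→{A, E}; now {A, E}.
Read 'b': A→{D}, E→{S, A}; now {S, A, D}.
Read 'b': S→∅, A→{D}, D→{S}; now {S, D}.
Read 'b': S→∅, D→{S}; now {S}.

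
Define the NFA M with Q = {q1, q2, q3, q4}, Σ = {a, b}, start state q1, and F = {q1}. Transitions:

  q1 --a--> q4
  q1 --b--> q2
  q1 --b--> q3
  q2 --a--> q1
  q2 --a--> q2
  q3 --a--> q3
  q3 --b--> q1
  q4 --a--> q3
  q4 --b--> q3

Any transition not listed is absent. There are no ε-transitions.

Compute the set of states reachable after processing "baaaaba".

Start in {q1}.
Read 'b': {q1} → {q2, q3}.
Read 'a': {q2, q3} → {q1, q2, q3}.
Read 'a': {q1, q2, q3} → {q1, q2, q3, q4}.
Read 'a': {q1, q2, q3, q4} → {q1, q2, q3, q4}.
Read 'a': {q1, q2, q3, q4} → {q1, q2, q3, q4}.
Read 'b': {q1, q2, q3, q4} → {q1, q2, q3}.
Read 'a': {q1, q2, q3} → {q1, q2, q3, q4}.

{q1, q2, q3, q4}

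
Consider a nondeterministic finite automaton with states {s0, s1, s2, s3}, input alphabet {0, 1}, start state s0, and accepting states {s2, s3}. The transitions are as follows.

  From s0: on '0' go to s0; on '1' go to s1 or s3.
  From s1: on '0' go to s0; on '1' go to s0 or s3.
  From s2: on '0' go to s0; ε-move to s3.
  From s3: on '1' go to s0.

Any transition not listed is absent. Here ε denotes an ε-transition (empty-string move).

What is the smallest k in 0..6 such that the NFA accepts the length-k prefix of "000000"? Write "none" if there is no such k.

none

Start in {s0}.
Read '0': s0→{s0}; now {s0}.
Read '0': s0→{s0}; now {s0}.
Read '0': s0→{s0}; now {s0}.
Read '0': s0→{s0}; now {s0}.
Read '0': s0→{s0}; now {s0}.
Read '0': s0→{s0}; now {s0}.
No reachable set along the way intersects F.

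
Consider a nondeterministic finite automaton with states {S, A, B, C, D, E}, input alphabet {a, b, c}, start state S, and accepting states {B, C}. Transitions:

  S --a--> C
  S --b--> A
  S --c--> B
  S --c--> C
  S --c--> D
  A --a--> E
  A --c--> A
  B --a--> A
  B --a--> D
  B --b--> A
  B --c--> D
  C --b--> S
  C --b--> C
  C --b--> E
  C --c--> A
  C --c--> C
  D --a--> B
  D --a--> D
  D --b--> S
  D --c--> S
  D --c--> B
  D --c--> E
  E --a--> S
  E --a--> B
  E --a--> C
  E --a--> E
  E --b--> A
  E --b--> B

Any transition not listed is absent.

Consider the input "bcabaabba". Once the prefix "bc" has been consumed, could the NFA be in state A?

Yes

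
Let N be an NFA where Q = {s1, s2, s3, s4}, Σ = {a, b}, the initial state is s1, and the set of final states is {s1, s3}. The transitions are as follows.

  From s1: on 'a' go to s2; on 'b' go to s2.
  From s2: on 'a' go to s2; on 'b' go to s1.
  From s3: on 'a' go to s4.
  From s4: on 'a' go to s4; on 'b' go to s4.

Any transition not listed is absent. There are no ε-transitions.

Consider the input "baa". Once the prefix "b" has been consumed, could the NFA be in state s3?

No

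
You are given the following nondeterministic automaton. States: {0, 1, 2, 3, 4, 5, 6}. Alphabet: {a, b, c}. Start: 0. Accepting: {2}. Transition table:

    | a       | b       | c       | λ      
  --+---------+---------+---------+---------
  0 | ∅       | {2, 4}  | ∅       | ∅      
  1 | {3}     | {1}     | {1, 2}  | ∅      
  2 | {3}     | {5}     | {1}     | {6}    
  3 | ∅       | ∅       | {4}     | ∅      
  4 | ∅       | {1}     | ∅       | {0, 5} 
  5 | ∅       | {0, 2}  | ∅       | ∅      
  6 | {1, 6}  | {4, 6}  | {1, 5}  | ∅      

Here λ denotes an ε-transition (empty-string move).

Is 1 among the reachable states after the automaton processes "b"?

No

Start in {0}.
Read 'b': {0} → {0, 2, 4, 5, 6}.
State 1 is not in {0, 2, 4, 5, 6}.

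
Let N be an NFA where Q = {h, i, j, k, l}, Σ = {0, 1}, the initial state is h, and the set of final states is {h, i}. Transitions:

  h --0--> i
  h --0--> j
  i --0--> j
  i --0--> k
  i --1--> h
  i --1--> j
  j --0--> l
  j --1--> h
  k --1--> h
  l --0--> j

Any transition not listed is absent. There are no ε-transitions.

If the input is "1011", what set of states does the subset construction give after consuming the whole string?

Start in {h}.
Read '1': h→∅; now ∅.
The set is empty and remains empty for the remaining 3 symbols.

∅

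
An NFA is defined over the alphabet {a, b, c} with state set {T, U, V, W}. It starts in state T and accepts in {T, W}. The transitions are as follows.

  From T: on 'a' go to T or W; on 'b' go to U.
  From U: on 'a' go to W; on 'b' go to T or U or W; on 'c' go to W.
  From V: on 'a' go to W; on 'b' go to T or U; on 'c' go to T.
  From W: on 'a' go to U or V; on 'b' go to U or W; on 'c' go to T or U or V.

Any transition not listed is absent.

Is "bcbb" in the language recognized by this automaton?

Start in {T}.
Read 'b': T→{U}; now {U}.
Read 'c': U→{W}; now {W}.
Read 'b': W→{U, W}; now {U, W}.
Read 'b': U→{T, U, W}, W→{U, W}; now {T, U, W}.
The final set {T, U, W} contains the accepting states T, W.

Yes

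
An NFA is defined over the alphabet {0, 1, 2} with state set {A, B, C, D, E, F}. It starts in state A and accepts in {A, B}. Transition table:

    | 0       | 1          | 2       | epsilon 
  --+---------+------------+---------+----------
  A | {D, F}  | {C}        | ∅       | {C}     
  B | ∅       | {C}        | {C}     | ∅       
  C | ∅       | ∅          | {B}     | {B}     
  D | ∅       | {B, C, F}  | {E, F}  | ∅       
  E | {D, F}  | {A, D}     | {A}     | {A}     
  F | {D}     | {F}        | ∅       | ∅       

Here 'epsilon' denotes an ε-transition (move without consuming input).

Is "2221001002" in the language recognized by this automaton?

Start: ε-closure({A}) = {A, B, C}.
Read '2': {A, B, C} → {B, C}.
Read '2': {B, C} → {B, C}.
Read '2': {B, C} → {B, C}.
Read '1': {B, C} → {B, C}.
Read '0': {B, C} → ∅.
The set is empty and remains empty for the remaining 5 symbols.
The final set ∅ contains no accepting state.

No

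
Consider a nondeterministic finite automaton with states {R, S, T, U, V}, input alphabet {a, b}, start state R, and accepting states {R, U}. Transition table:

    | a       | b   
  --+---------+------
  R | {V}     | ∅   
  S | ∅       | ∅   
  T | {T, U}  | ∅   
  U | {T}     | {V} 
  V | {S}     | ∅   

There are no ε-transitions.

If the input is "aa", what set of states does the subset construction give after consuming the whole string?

{S}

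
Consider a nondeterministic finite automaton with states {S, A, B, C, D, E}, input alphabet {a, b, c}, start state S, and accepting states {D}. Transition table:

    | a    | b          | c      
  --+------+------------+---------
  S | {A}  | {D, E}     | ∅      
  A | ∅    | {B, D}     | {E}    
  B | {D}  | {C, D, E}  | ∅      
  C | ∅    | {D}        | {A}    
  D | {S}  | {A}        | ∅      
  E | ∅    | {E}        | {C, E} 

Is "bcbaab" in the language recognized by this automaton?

Yes

Start in {S}.
Read 'b': {S} → {D, E}.
Read 'c': {D, E} → {C, E}.
Read 'b': {C, E} → {D, E}.
Read 'a': {D, E} → {S}.
Read 'a': {S} → {A}.
Read 'b': {A} → {B, D}.
The final set {B, D} contains the accepting state D.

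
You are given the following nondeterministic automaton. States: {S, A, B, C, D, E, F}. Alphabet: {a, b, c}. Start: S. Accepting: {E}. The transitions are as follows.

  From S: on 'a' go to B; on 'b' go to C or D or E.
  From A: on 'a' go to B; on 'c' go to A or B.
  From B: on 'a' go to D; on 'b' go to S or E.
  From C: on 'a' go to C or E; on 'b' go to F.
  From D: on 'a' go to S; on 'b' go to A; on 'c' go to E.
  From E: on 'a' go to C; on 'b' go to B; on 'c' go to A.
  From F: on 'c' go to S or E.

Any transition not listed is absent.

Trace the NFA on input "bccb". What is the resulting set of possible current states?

Start in {S}.
Read 'b': {S} → {C, D, E}.
Read 'c': {C, D, E} → {A, E}.
Read 'c': {A, E} → {A, B}.
Read 'b': {A, B} → {S, E}.

{S, E}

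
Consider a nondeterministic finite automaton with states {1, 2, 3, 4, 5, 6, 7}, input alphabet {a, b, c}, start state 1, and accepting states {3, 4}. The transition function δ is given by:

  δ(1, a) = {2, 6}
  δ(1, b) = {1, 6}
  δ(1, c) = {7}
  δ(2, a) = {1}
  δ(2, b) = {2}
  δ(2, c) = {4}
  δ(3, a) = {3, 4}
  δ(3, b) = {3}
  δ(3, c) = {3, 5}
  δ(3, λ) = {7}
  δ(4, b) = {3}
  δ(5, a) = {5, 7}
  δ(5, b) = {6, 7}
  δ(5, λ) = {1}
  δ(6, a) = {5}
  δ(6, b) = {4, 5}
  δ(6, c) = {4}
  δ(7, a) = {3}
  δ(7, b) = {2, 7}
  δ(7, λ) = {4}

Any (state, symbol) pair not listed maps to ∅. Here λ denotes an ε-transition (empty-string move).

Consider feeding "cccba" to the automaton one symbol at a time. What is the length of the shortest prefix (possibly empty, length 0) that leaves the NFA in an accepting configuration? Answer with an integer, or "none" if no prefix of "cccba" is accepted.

Start in {1}.
Read 'c': 1→{7}; union {7}; ε-closure = {4, 7}.
None of the earlier sets intersect F, but {4, 7} does.

1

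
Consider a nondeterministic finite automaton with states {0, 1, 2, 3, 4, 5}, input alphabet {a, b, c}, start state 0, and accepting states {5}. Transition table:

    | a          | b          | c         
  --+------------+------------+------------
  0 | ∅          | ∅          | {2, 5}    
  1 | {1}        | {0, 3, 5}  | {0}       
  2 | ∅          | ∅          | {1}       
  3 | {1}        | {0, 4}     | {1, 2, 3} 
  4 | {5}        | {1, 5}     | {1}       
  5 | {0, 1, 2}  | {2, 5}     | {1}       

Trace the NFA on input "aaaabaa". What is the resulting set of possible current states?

Start in {0}.
Read 'a': {0} → ∅.
The set is empty and remains empty for the remaining 6 symbols.

∅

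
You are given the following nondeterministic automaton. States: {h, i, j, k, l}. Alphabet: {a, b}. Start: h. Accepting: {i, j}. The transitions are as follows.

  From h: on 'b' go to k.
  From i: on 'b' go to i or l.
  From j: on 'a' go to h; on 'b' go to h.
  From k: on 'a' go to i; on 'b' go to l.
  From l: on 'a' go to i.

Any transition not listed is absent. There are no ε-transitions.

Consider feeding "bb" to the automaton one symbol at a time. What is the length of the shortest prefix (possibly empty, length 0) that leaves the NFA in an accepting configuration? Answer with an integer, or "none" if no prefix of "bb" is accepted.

Start in {h}.
Read 'b': h→{k}; now {k}.
Read 'b': k→{l}; now {l}.
No reachable set along the way intersects F.

none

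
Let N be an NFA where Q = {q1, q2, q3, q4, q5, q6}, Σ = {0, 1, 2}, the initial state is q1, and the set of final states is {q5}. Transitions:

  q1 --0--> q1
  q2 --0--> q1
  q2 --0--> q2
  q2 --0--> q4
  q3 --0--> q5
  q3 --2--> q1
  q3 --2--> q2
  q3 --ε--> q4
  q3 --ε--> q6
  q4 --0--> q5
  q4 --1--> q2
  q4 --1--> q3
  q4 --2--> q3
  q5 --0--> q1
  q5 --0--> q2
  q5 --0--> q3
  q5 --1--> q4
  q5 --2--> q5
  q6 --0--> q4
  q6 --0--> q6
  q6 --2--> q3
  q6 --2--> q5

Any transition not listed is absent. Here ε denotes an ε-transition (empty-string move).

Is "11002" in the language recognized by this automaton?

No

Start in {q1}.
Read '1': {q1} → ∅.
The set is empty and remains empty for the remaining 4 symbols.
The final set ∅ contains no accepting state.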